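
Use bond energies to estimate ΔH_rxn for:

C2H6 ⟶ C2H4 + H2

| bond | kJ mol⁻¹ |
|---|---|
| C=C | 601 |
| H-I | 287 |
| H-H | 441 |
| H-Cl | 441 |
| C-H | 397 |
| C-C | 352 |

Bonds broken (reactants):
  C-C: 1 × 352 = 352
  C-H: 6 × 397 = 2382
  Σ(broken) = 2734 kJ
Bonds formed (products):
  C-H: 4 × 397 = 1588
  C=C: 1 × 601 = 601
  H-H: 1 × 441 = 441
  Σ(formed) = 2630 kJ
ΔH = Σ(broken) − Σ(formed) = 2734 − 2630 = +104 kJ

ΔH ≈ +104 kJ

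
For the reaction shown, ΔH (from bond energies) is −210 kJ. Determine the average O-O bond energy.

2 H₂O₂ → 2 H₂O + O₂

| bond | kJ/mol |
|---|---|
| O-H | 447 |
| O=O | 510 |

D(O-O) ≈ 150 kJ/mol

Let D be the O-O bond energy.
Σ(broken) = 4×447 + 2×D = 1788 + 2D
Σ(formed) = 4×447 + 1×510 = 2298
ΔH = Σ(broken) − Σ(formed) = (1788 + 2D) − (2298) = −510 + 2D
Setting this equal to −210 kJ gives 2D = 300, so D = 150 kJ/mol.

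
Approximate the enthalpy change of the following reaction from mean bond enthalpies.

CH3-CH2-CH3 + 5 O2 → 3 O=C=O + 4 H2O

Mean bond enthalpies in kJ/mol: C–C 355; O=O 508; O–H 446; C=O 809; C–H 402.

Bonds broken (reactants):
  C–C: 2 × 355 = 710
  C–H: 8 × 402 = 3216
  O=O: 5 × 508 = 2540
  Σ(broken) = 6466 kJ
Bonds formed (products):
  C=O: 6 × 809 = 4854
  O–H: 8 × 446 = 3568
  Σ(formed) = 8422 kJ
ΔH = Σ(broken) − Σ(formed) = 6466 − 8422 = −1956 kJ

ΔH ≈ −1956 kJ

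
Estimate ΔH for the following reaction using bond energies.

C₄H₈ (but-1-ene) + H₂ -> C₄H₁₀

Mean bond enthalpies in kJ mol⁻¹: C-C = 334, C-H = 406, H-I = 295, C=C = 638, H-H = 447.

Bonds broken (reactants):
  C-C: 2 × 334 = 668
  C-H: 8 × 406 = 3248
  C=C: 1 × 638 = 638
  H-H: 1 × 447 = 447
  Σ(broken) = 5001 kJ
Bonds formed (products):
  C-C: 3 × 334 = 1002
  C-H: 10 × 406 = 4060
  Σ(formed) = 5062 kJ
ΔH = Σ(broken) − Σ(formed) = 5001 − 5062 = −61 kJ

ΔH ≈ −61 kJ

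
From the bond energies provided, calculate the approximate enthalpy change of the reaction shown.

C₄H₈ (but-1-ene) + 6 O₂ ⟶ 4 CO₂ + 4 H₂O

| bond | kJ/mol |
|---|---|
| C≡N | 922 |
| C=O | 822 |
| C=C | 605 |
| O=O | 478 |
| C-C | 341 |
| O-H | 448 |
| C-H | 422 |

ΔH ≈ −2629 kJ

Bonds broken (reactants):
  C-C: 2 × 341 = 682
  C-H: 8 × 422 = 3376
  C=C: 1 × 605 = 605
  O=O: 6 × 478 = 2868
  Σ(broken) = 7531 kJ
Bonds formed (products):
  C=O: 8 × 822 = 6576
  O-H: 8 × 448 = 3584
  Σ(formed) = 10160 kJ
ΔH = Σ(broken) − Σ(formed) = 7531 − 10160 = −2629 kJ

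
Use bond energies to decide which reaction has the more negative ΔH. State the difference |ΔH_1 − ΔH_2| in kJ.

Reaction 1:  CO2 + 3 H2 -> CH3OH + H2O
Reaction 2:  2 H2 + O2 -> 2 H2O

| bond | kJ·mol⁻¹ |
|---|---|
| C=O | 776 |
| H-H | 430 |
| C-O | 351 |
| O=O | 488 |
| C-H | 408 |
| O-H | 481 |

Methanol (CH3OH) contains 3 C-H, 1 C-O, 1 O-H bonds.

Reaction 2, by 400 kJ

Reaction 1:
  Bonds broken (reactants):
    C=O: 2 × 776 = 1552
    H-H: 3 × 430 = 1290
    Σ(broken) = 2842 kJ
  Bonds formed (products):
    C-H: 3 × 408 = 1224
    C-O: 1 × 351 = 351
    O-H: 3 × 481 = 1443
    Σ(formed) = 3018 kJ
  ΔH_1 = 2842 − 3018 = −176 kJ
Reaction 2:
  Bonds broken (reactants):
    H-H: 2 × 430 = 860
    O=O: 1 × 488 = 488
    Σ(broken) = 1348 kJ
  Bonds formed (products):
    O-H: 4 × 481 = 1924
    Σ(formed) = 1924 kJ
  ΔH_2 = 1348 − 1924 = −576 kJ
ΔH_1 − ΔH_2 = +400 kJ, so reaction 2 has the more negative ΔH; |ΔH_1 − ΔH_2| = 400 kJ.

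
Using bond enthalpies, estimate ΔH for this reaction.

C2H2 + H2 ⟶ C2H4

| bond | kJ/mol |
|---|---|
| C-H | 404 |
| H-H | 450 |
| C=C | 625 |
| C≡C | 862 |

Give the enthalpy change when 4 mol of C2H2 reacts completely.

ΔH = −484 kJ

Bonds broken (reactants):
  C≡C: 1 × 862 = 862
  C-H: 2 × 404 = 808
  H-H: 1 × 450 = 450
  Σ(broken) = 2120 kJ
Bonds formed (products):
  C-H: 4 × 404 = 1616
  C=C: 1 × 625 = 625
  Σ(formed) = 2241 kJ
ΔH = Σ(broken) − Σ(formed) = 2120 − 2241 = −121 kJ
For 4× the reaction as written: 4 × (−121) = −484 kJ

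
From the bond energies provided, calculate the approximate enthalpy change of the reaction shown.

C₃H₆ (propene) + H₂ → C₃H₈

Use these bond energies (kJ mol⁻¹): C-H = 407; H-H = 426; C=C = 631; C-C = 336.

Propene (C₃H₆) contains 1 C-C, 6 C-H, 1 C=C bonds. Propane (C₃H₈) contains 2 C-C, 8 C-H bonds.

ΔH ≈ −93 kJ

Bonds broken (reactants):
  C-C: 1 × 336 = 336
  C-H: 6 × 407 = 2442
  C=C: 1 × 631 = 631
  H-H: 1 × 426 = 426
  Σ(broken) = 3835 kJ
Bonds formed (products):
  C-C: 2 × 336 = 672
  C-H: 8 × 407 = 3256
  Σ(formed) = 3928 kJ
ΔH = Σ(broken) − Σ(formed) = 3835 − 3928 = −93 kJ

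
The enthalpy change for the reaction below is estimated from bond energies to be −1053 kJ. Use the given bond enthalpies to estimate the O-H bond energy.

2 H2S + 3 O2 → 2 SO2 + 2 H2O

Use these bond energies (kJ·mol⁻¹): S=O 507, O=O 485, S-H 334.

D(O-H) ≈ 454 kJ/mol

Let D be the O-H bond energy.
Σ(broken) = 3×485 + 4×334 = 2791
Σ(formed) = 4×D + 4×507 = 2028 + 4D
ΔH = Σ(broken) − Σ(formed) = (2791) − (2028 + 4D) = +763 − 4D
Setting this equal to −1053 kJ gives 4D = 1816, so D = 454 kJ/mol.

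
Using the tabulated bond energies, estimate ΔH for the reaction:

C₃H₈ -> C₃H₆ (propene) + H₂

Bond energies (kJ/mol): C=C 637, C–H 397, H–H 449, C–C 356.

Bonds broken (reactants):
  C–C: 2 × 356 = 712
  C–H: 8 × 397 = 3176
  Σ(broken) = 3888 kJ
Bonds formed (products):
  C–C: 1 × 356 = 356
  C–H: 6 × 397 = 2382
  C=C: 1 × 637 = 637
  H–H: 1 × 449 = 449
  Σ(formed) = 3824 kJ
ΔH = Σ(broken) − Σ(formed) = 3888 − 3824 = +64 kJ

ΔH ≈ +64 kJ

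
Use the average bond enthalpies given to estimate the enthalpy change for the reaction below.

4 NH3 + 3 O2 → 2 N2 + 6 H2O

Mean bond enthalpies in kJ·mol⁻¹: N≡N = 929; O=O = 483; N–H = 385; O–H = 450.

ΔH ≈ −1189 kJ

Bonds broken (reactants):
  N–H: 12 × 385 = 4620
  O=O: 3 × 483 = 1449
  Σ(broken) = 6069 kJ
Bonds formed (products):
  N≡N: 2 × 929 = 1858
  O–H: 12 × 450 = 5400
  Σ(formed) = 7258 kJ
ΔH = Σ(broken) − Σ(formed) = 6069 − 7258 = −1189 kJ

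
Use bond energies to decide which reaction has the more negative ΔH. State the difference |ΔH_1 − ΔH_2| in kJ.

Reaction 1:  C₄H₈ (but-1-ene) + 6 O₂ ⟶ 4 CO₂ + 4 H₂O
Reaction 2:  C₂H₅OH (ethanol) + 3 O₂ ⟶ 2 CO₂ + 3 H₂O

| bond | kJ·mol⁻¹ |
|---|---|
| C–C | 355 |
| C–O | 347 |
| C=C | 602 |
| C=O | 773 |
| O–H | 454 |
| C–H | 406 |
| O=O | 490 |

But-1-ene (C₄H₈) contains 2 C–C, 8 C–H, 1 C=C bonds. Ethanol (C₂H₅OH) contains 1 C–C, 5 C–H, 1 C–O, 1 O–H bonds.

Reaction 1:
  Bonds broken (reactants):
    C–C: 2 × 355 = 710
    C–H: 8 × 406 = 3248
    C=C: 1 × 602 = 602
    O=O: 6 × 490 = 2940
    Σ(broken) = 7500 kJ
  Bonds formed (products):
    C=O: 8 × 773 = 6184
    O–H: 8 × 454 = 3632
    Σ(formed) = 9816 kJ
  ΔH_1 = 7500 − 9816 = −2316 kJ
Reaction 2:
  Bonds broken (reactants):
    C–C: 1 × 355 = 355
    C–H: 5 × 406 = 2030
    C–O: 1 × 347 = 347
    O–H: 1 × 454 = 454
    O=O: 3 × 490 = 1470
    Σ(broken) = 4656 kJ
  Bonds formed (products):
    C=O: 4 × 773 = 3092
    O–H: 6 × 454 = 2724
    Σ(formed) = 5816 kJ
  ΔH_2 = 4656 − 5816 = −1160 kJ
ΔH_1 − ΔH_2 = −1156 kJ, so reaction 1 has the more negative ΔH; |ΔH_1 − ΔH_2| = 1156 kJ.

Reaction 1, by 1156 kJ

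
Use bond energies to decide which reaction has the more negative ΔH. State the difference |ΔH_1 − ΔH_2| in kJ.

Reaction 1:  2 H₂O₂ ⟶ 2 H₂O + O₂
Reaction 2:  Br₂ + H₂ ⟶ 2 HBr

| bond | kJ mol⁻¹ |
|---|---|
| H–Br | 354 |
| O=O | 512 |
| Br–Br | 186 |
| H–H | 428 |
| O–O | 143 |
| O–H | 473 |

Reaction 1, by 132 kJ

Reaction 1:
  Bonds broken (reactants):
    O–H: 4 × 473 = 1892
    O–O: 2 × 143 = 286
    Σ(broken) = 2178 kJ
  Bonds formed (products):
    O–H: 4 × 473 = 1892
    O=O: 1 × 512 = 512
    Σ(formed) = 2404 kJ
  ΔH_1 = 2178 − 2404 = −226 kJ
Reaction 2:
  Bonds broken (reactants):
    Br–Br: 1 × 186 = 186
    H–H: 1 × 428 = 428
    Σ(broken) = 614 kJ
  Bonds formed (products):
    H–Br: 2 × 354 = 708
    Σ(formed) = 708 kJ
  ΔH_2 = 614 − 708 = −94 kJ
ΔH_1 − ΔH_2 = −132 kJ, so reaction 1 has the more negative ΔH; |ΔH_1 − ΔH_2| = 132 kJ.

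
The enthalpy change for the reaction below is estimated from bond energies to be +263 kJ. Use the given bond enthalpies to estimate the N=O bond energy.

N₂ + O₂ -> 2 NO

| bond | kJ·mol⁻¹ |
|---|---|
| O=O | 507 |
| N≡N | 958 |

D(N=O) ≈ 601 kJ/mol

Let D be the N=O bond energy.
Σ(broken) = 1×958 + 1×507 = 1465
Σ(formed) = 2×D = 2D
ΔH = Σ(broken) − Σ(formed) = (1465) − (2D) = +1465 − 2D
Setting this equal to +263 kJ gives 2D = 1202, so D = 601 kJ/mol.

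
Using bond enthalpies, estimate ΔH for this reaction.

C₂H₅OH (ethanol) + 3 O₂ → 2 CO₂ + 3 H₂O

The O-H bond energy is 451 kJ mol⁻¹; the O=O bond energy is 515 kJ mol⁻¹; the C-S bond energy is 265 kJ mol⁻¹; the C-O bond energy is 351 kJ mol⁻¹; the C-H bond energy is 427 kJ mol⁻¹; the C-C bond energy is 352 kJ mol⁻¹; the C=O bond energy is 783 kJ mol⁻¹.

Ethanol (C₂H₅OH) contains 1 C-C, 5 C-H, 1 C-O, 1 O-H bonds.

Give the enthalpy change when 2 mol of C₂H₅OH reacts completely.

Bonds broken (reactants):
  C-C: 1 × 352 = 352
  C-H: 5 × 427 = 2135
  C-O: 1 × 351 = 351
  O-H: 1 × 451 = 451
  O=O: 3 × 515 = 1545
  Σ(broken) = 4834 kJ
Bonds formed (products):
  C=O: 4 × 783 = 3132
  O-H: 6 × 451 = 2706
  Σ(formed) = 5838 kJ
ΔH = Σ(broken) − Σ(formed) = 4834 − 5838 = −1004 kJ
For 2× the reaction as written: 2 × (−1004) = −2008 kJ

ΔH = −2008 kJ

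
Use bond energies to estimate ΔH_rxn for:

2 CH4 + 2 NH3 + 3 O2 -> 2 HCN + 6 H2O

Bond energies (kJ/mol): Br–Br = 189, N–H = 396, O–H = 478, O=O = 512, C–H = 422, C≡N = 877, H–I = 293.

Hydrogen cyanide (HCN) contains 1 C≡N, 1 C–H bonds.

Bonds broken (reactants):
  C–H: 8 × 422 = 3376
  N–H: 6 × 396 = 2376
  O=O: 3 × 512 = 1536
  Σ(broken) = 7288 kJ
Bonds formed (products):
  C≡N: 2 × 877 = 1754
  C–H: 2 × 422 = 844
  O–H: 12 × 478 = 5736
  Σ(formed) = 8334 kJ
ΔH = Σ(broken) − Σ(formed) = 7288 − 8334 = −1046 kJ

ΔH ≈ −1046 kJ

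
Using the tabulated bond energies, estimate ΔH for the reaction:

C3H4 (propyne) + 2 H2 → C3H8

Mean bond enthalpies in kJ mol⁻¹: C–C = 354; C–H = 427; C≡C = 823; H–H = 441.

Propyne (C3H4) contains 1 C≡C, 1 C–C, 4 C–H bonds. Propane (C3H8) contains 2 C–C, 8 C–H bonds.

ΔH ≈ −357 kJ

Bonds broken (reactants):
  C≡C: 1 × 823 = 823
  C–C: 1 × 354 = 354
  C–H: 4 × 427 = 1708
  H–H: 2 × 441 = 882
  Σ(broken) = 3767 kJ
Bonds formed (products):
  C–C: 2 × 354 = 708
  C–H: 8 × 427 = 3416
  Σ(formed) = 4124 kJ
ΔH = Σ(broken) − Σ(formed) = 3767 − 4124 = −357 kJ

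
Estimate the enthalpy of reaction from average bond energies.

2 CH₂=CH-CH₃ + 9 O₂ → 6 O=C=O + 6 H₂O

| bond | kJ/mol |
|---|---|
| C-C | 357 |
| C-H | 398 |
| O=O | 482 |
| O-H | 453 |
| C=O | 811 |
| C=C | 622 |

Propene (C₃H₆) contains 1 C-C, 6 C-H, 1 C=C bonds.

ΔH ≈ −4096 kJ

Bonds broken (reactants):
  C-C: 2 × 357 = 714
  C-H: 12 × 398 = 4776
  C=C: 2 × 622 = 1244
  O=O: 9 × 482 = 4338
  Σ(broken) = 11072 kJ
Bonds formed (products):
  C=O: 12 × 811 = 9732
  O-H: 12 × 453 = 5436
  Σ(formed) = 15168 kJ
ΔH = Σ(broken) − Σ(formed) = 11072 − 15168 = −4096 kJ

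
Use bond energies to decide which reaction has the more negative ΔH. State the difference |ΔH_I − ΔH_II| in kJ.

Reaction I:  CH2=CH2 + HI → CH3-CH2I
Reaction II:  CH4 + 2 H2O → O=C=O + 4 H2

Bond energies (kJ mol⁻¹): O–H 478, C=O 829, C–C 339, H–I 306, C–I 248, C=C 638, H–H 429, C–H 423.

Reaction I, by 296 kJ

Reaction I:
  Bonds broken (reactants):
    C–H: 4 × 423 = 1692
    C=C: 1 × 638 = 638
    H–I: 1 × 306 = 306
    Σ(broken) = 2636 kJ
  Bonds formed (products):
    C–C: 1 × 339 = 339
    C–H: 5 × 423 = 2115
    C–I: 1 × 248 = 248
    Σ(formed) = 2702 kJ
  ΔH_I = 2636 − 2702 = −66 kJ
Reaction II:
  Bonds broken (reactants):
    C–H: 4 × 423 = 1692
    O–H: 4 × 478 = 1912
    Σ(broken) = 3604 kJ
  Bonds formed (products):
    C=O: 2 × 829 = 1658
    H–H: 4 × 429 = 1716
    Σ(formed) = 3374 kJ
  ΔH_II = 3604 − 3374 = +230 kJ
ΔH_I − ΔH_II = −296 kJ, so reaction I has the more negative ΔH; |ΔH_I − ΔH_II| = 296 kJ.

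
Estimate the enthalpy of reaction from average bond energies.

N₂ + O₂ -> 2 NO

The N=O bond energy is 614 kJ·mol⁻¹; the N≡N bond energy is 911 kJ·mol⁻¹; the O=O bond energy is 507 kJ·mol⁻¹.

ΔH ≈ +190 kJ

Bonds broken (reactants):
  N≡N: 1 × 911 = 911
  O=O: 1 × 507 = 507
  Σ(broken) = 1418 kJ
Bonds formed (products):
  N=O: 2 × 614 = 1228
  Σ(formed) = 1228 kJ
ΔH = Σ(broken) − Σ(formed) = 1418 − 1228 = +190 kJ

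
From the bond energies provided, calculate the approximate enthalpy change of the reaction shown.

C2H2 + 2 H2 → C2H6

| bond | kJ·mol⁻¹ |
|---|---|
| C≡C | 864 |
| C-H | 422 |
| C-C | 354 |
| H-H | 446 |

Bonds broken (reactants):
  C≡C: 1 × 864 = 864
  C-H: 2 × 422 = 844
  H-H: 2 × 446 = 892
  Σ(broken) = 2600 kJ
Bonds formed (products):
  C-C: 1 × 354 = 354
  C-H: 6 × 422 = 2532
  Σ(formed) = 2886 kJ
ΔH = Σ(broken) − Σ(formed) = 2600 − 2886 = −286 kJ

ΔH ≈ −286 kJ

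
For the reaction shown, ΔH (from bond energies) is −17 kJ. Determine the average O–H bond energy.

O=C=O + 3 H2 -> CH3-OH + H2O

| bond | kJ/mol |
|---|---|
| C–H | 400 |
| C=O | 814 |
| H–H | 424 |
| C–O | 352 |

Let D be the O–H bond energy.
Σ(broken) = 2×814 + 3×424 = 2900
Σ(formed) = 3×400 + 1×352 + 3×D = 1552 + 3D
ΔH = Σ(broken) − Σ(formed) = (2900) − (1552 + 3D) = +1348 − 3D
Setting this equal to −17 kJ gives 3D = 1365, so D = 455 kJ/mol.

D(O–H) ≈ 455 kJ/mol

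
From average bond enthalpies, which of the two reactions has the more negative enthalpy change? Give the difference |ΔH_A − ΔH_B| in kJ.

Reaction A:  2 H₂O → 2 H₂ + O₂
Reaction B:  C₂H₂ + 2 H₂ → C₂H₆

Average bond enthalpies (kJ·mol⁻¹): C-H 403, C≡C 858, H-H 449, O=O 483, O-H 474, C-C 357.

Reaction B, by 728 kJ

Reaction A:
  Bonds broken (reactants):
    O-H: 4 × 474 = 1896
    Σ(broken) = 1896 kJ
  Bonds formed (products):
    H-H: 2 × 449 = 898
    O=O: 1 × 483 = 483
    Σ(formed) = 1381 kJ
  ΔH_A = 1896 − 1381 = +515 kJ
Reaction B:
  Bonds broken (reactants):
    C≡C: 1 × 858 = 858
    C-H: 2 × 403 = 806
    H-H: 2 × 449 = 898
    Σ(broken) = 2562 kJ
  Bonds formed (products):
    C-C: 1 × 357 = 357
    C-H: 6 × 403 = 2418
    Σ(formed) = 2775 kJ
  ΔH_B = 2562 − 2775 = −213 kJ
ΔH_A − ΔH_B = +728 kJ, so reaction B has the more negative ΔH; |ΔH_A − ΔH_B| = 728 kJ.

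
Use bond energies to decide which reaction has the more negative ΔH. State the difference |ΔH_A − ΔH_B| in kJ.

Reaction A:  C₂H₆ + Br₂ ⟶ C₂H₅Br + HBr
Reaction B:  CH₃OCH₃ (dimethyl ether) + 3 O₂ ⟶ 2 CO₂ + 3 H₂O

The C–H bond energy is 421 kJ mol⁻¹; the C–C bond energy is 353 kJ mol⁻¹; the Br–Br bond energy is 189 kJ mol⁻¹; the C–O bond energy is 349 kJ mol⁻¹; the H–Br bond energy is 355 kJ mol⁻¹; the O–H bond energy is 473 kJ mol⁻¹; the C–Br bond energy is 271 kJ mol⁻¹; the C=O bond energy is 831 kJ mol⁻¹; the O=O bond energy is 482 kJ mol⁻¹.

Reaction A:
  Bonds broken (reactants):
    Br–Br: 1 × 189 = 189
    C–C: 1 × 353 = 353
    C–H: 6 × 421 = 2526
    Σ(broken) = 3068 kJ
  Bonds formed (products):
    C–Br: 1 × 271 = 271
    C–C: 1 × 353 = 353
    C–H: 5 × 421 = 2105
    H–Br: 1 × 355 = 355
    Σ(formed) = 3084 kJ
  ΔH_A = 3068 − 3084 = −16 kJ
Reaction B:
  Bonds broken (reactants):
    C–H: 6 × 421 = 2526
    C–O: 2 × 349 = 698
    O=O: 3 × 482 = 1446
    Σ(broken) = 4670 kJ
  Bonds formed (products):
    C=O: 4 × 831 = 3324
    O–H: 6 × 473 = 2838
    Σ(formed) = 6162 kJ
  ΔH_B = 4670 − 6162 = −1492 kJ
ΔH_A − ΔH_B = +1476 kJ, so reaction B has the more negative ΔH; |ΔH_A − ΔH_B| = 1476 kJ.

Reaction B, by 1476 kJ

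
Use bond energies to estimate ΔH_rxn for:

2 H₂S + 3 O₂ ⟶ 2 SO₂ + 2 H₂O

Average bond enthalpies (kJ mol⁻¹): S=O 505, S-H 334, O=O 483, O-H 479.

Bonds broken (reactants):
  O=O: 3 × 483 = 1449
  S-H: 4 × 334 = 1336
  Σ(broken) = 2785 kJ
Bonds formed (products):
  O-H: 4 × 479 = 1916
  S=O: 4 × 505 = 2020
  Σ(formed) = 3936 kJ
ΔH = Σ(broken) − Σ(formed) = 2785 − 3936 = −1151 kJ

ΔH ≈ −1151 kJ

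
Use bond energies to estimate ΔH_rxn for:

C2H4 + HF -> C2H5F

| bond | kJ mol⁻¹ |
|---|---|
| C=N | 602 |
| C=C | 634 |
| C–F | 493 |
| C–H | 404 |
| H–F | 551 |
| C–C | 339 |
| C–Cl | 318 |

ΔH ≈ −51 kJ

Bonds broken (reactants):
  C–H: 4 × 404 = 1616
  C=C: 1 × 634 = 634
  H–F: 1 × 551 = 551
  Σ(broken) = 2801 kJ
Bonds formed (products):
  C–C: 1 × 339 = 339
  C–F: 1 × 493 = 493
  C–H: 5 × 404 = 2020
  Σ(formed) = 2852 kJ
ΔH = Σ(broken) − Σ(formed) = 2801 − 2852 = −51 kJ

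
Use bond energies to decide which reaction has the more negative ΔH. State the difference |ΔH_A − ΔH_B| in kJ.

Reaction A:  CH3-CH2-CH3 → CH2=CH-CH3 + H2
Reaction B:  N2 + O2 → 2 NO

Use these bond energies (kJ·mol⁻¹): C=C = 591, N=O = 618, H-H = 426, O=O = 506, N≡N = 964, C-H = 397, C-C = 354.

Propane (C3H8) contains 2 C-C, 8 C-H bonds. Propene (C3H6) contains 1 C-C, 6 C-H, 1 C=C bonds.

Reaction A, by 103 kJ

Reaction A:
  Bonds broken (reactants):
    C-C: 2 × 354 = 708
    C-H: 8 × 397 = 3176
    Σ(broken) = 3884 kJ
  Bonds formed (products):
    C-C: 1 × 354 = 354
    C-H: 6 × 397 = 2382
    C=C: 1 × 591 = 591
    H-H: 1 × 426 = 426
    Σ(formed) = 3753 kJ
  ΔH_A = 3884 − 3753 = +131 kJ
Reaction B:
  Bonds broken (reactants):
    N≡N: 1 × 964 = 964
    O=O: 1 × 506 = 506
    Σ(broken) = 1470 kJ
  Bonds formed (products):
    N=O: 2 × 618 = 1236
    Σ(formed) = 1236 kJ
  ΔH_B = 1470 − 1236 = +234 kJ
ΔH_A − ΔH_B = −103 kJ, so reaction A has the more negative ΔH; |ΔH_A − ΔH_B| = 103 kJ.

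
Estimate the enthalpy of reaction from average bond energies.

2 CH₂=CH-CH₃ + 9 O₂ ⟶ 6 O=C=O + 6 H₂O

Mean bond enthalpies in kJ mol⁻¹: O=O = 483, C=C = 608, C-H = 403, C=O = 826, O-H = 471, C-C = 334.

Bonds broken (reactants):
  C-C: 2 × 334 = 668
  C-H: 12 × 403 = 4836
  C=C: 2 × 608 = 1216
  O=O: 9 × 483 = 4347
  Σ(broken) = 11067 kJ
Bonds formed (products):
  C=O: 12 × 826 = 9912
  O-H: 12 × 471 = 5652
  Σ(formed) = 15564 kJ
ΔH = Σ(broken) − Σ(formed) = 11067 − 15564 = −4497 kJ

ΔH ≈ −4497 kJ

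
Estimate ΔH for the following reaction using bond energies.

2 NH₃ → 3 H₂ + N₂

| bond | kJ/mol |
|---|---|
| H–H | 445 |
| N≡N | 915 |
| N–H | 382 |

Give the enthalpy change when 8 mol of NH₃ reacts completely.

ΔH = +168 kJ

Bonds broken (reactants):
  N–H: 6 × 382 = 2292
  Σ(broken) = 2292 kJ
Bonds formed (products):
  H–H: 3 × 445 = 1335
  N≡N: 1 × 915 = 915
  Σ(formed) = 2250 kJ
ΔH = Σ(broken) − Σ(formed) = 2292 − 2250 = +42 kJ
For 4× the reaction as written: 4 × (+42) = +168 kJ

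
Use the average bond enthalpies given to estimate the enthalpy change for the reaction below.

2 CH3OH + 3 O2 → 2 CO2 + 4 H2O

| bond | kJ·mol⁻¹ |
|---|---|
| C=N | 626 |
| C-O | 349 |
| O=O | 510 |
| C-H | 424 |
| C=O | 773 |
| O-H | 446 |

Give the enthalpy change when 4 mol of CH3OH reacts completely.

Bonds broken (reactants):
  C-H: 6 × 424 = 2544
  C-O: 2 × 349 = 698
  O-H: 2 × 446 = 892
  O=O: 3 × 510 = 1530
  Σ(broken) = 5664 kJ
Bonds formed (products):
  C=O: 4 × 773 = 3092
  O-H: 8 × 446 = 3568
  Σ(formed) = 6660 kJ
ΔH = Σ(broken) − Σ(formed) = 5664 − 6660 = −996 kJ
For 2× the reaction as written: 2 × (−996) = −1992 kJ

ΔH = −1992 kJ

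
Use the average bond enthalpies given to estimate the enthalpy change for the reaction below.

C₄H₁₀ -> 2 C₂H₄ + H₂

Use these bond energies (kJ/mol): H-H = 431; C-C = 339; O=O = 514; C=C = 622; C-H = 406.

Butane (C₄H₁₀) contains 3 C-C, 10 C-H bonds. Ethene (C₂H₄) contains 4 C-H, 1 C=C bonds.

ΔH ≈ +154 kJ

Bonds broken (reactants):
  C-C: 3 × 339 = 1017
  C-H: 10 × 406 = 4060
  Σ(broken) = 5077 kJ
Bonds formed (products):
  C-H: 8 × 406 = 3248
  C=C: 2 × 622 = 1244
  H-H: 1 × 431 = 431
  Σ(formed) = 4923 kJ
ΔH = Σ(broken) − Σ(formed) = 5077 − 4923 = +154 kJ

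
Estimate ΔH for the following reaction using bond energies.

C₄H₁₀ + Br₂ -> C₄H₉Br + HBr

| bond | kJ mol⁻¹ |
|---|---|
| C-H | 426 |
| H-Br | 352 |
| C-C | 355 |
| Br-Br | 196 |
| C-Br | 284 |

ΔH ≈ −14 kJ

Bonds broken (reactants):
  Br-Br: 1 × 196 = 196
  C-C: 3 × 355 = 1065
  C-H: 10 × 426 = 4260
  Σ(broken) = 5521 kJ
Bonds formed (products):
  C-Br: 1 × 284 = 284
  C-C: 3 × 355 = 1065
  C-H: 9 × 426 = 3834
  H-Br: 1 × 352 = 352
  Σ(formed) = 5535 kJ
ΔH = Σ(broken) − Σ(formed) = 5521 − 5535 = −14 kJ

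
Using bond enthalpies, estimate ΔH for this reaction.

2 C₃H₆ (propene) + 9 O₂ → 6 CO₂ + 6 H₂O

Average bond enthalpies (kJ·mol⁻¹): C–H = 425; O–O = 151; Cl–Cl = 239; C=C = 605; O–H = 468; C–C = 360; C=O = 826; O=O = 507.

ΔH ≈ −3935 kJ

Bonds broken (reactants):
  C–C: 2 × 360 = 720
  C–H: 12 × 425 = 5100
  C=C: 2 × 605 = 1210
  O=O: 9 × 507 = 4563
  Σ(broken) = 11593 kJ
Bonds formed (products):
  C=O: 12 × 826 = 9912
  O–H: 12 × 468 = 5616
  Σ(formed) = 15528 kJ
ΔH = Σ(broken) − Σ(formed) = 11593 − 15528 = −3935 kJ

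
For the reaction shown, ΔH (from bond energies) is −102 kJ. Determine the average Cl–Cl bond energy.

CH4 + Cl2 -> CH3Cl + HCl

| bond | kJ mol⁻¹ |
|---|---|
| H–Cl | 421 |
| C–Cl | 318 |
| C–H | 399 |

D(Cl–Cl) ≈ 238 kJ/mol

Let D be the Cl–Cl bond energy.
Σ(broken) = 4×399 + 1×D = 1596 + D
Σ(formed) = 1×318 + 3×399 + 1×421 = 1936
ΔH = Σ(broken) − Σ(formed) = (1596 + D) − (1936) = −340 + D
Setting this equal to −102 kJ gives D = 238 kJ/mol.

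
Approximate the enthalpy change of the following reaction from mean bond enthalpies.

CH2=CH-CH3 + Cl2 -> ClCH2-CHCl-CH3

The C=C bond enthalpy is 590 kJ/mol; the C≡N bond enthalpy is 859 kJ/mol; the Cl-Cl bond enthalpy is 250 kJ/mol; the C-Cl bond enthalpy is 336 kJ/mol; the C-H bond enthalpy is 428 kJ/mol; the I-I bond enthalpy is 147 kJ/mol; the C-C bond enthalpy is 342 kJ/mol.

ΔH ≈ −174 kJ

Bonds broken (reactants):
  C-C: 1 × 342 = 342
  C-H: 6 × 428 = 2568
  C=C: 1 × 590 = 590
  Cl-Cl: 1 × 250 = 250
  Σ(broken) = 3750 kJ
Bonds formed (products):
  C-C: 2 × 342 = 684
  C-Cl: 2 × 336 = 672
  C-H: 6 × 428 = 2568
  Σ(formed) = 3924 kJ
ΔH = Σ(broken) − Σ(formed) = 3750 − 3924 = −174 kJ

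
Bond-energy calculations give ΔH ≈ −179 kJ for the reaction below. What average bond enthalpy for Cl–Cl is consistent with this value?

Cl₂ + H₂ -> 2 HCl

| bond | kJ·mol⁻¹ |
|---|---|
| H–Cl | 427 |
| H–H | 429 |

D(Cl–Cl) ≈ 246 kJ/mol

Let D be the Cl–Cl bond energy.
Σ(broken) = 1×D + 1×429 = 429 + D
Σ(formed) = 2×427 = 854
ΔH = Σ(broken) − Σ(formed) = (429 + D) − (854) = −425 + D
Setting this equal to −179 kJ gives D = 246 kJ/mol.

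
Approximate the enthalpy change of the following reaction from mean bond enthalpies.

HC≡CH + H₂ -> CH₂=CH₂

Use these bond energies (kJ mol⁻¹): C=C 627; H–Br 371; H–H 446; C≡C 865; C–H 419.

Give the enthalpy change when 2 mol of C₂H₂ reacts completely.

Bonds broken (reactants):
  C≡C: 1 × 865 = 865
  C–H: 2 × 419 = 838
  H–H: 1 × 446 = 446
  Σ(broken) = 2149 kJ
Bonds formed (products):
  C–H: 4 × 419 = 1676
  C=C: 1 × 627 = 627
  Σ(formed) = 2303 kJ
ΔH = Σ(broken) − Σ(formed) = 2149 − 2303 = −154 kJ
For 2× the reaction as written: 2 × (−154) = −308 kJ

ΔH = −308 kJ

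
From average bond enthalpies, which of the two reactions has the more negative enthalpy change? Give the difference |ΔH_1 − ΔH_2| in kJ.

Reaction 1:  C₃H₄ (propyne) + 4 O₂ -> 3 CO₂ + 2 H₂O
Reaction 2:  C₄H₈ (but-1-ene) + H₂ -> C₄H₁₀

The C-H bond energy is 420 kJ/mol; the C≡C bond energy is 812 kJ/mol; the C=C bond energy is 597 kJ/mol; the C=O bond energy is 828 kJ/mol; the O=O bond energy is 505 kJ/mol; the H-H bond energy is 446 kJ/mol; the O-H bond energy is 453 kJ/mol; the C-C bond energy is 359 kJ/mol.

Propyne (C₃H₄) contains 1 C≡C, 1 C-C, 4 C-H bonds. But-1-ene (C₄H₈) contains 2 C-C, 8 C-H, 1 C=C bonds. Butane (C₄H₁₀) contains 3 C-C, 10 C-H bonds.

Reaction 1:
  Bonds broken (reactants):
    C≡C: 1 × 812 = 812
    C-C: 1 × 359 = 359
    C-H: 4 × 420 = 1680
    O=O: 4 × 505 = 2020
    Σ(broken) = 4871 kJ
  Bonds formed (products):
    C=O: 6 × 828 = 4968
    O-H: 4 × 453 = 1812
    Σ(formed) = 6780 kJ
  ΔH_1 = 4871 − 6780 = −1909 kJ
Reaction 2:
  Bonds broken (reactants):
    C-C: 2 × 359 = 718
    C-H: 8 × 420 = 3360
    C=C: 1 × 597 = 597
    H-H: 1 × 446 = 446
    Σ(broken) = 5121 kJ
  Bonds formed (products):
    C-C: 3 × 359 = 1077
    C-H: 10 × 420 = 4200
    Σ(formed) = 5277 kJ
  ΔH_2 = 5121 − 5277 = −156 kJ
ΔH_1 − ΔH_2 = −1753 kJ, so reaction 1 has the more negative ΔH; |ΔH_1 − ΔH_2| = 1753 kJ.

Reaction 1, by 1753 kJ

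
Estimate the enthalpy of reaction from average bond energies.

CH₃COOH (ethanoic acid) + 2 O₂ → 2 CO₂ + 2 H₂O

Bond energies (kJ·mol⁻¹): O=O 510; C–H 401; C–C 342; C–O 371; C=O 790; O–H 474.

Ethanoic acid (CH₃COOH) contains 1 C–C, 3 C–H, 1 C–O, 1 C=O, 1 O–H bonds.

Bonds broken (reactants):
  C–C: 1 × 342 = 342
  C–H: 3 × 401 = 1203
  C–O: 1 × 371 = 371
  C=O: 1 × 790 = 790
  O–H: 1 × 474 = 474
  O=O: 2 × 510 = 1020
  Σ(broken) = 4200 kJ
Bonds formed (products):
  C=O: 4 × 790 = 3160
  O–H: 4 × 474 = 1896
  Σ(formed) = 5056 kJ
ΔH = Σ(broken) − Σ(formed) = 4200 − 5056 = −856 kJ

ΔH ≈ −856 kJ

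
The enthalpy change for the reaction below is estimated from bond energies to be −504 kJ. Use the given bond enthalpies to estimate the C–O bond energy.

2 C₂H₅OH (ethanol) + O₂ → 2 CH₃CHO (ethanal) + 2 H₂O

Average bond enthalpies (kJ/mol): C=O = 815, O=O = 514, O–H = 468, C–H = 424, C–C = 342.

Let D be the C–O bond energy.
Σ(broken) = 2×342 + 10×424 + 2×D + 2×468 + 1×514 = 6374 + 2D
Σ(formed) = 2×342 + 8×424 + 2×815 + 4×468 = 7578
ΔH = Σ(broken) − Σ(formed) = (6374 + 2D) − (7578) = −1204 + 2D
Setting this equal to −504 kJ gives 2D = 700, so D = 350 kJ/mol.

D(C–O) ≈ 350 kJ/mol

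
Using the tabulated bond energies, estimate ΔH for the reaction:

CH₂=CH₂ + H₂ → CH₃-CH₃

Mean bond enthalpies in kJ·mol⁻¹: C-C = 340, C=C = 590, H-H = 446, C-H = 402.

Bonds broken (reactants):
  C-H: 4 × 402 = 1608
  C=C: 1 × 590 = 590
  H-H: 1 × 446 = 446
  Σ(broken) = 2644 kJ
Bonds formed (products):
  C-C: 1 × 340 = 340
  C-H: 6 × 402 = 2412
  Σ(formed) = 2752 kJ
ΔH = Σ(broken) − Σ(formed) = 2644 − 2752 = −108 kJ

ΔH ≈ −108 kJ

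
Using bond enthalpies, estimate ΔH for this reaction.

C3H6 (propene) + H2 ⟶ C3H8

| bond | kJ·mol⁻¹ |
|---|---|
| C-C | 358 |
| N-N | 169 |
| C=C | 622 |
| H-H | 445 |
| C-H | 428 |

ΔH ≈ −147 kJ

Bonds broken (reactants):
  C-C: 1 × 358 = 358
  C-H: 6 × 428 = 2568
  C=C: 1 × 622 = 622
  H-H: 1 × 445 = 445
  Σ(broken) = 3993 kJ
Bonds formed (products):
  C-C: 2 × 358 = 716
  C-H: 8 × 428 = 3424
  Σ(formed) = 4140 kJ
ΔH = Σ(broken) − Σ(formed) = 3993 − 4140 = −147 kJ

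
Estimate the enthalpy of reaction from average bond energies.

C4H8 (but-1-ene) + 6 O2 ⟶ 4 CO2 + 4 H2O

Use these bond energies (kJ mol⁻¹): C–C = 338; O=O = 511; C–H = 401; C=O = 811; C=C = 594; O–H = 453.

ΔH ≈ −2568 kJ

Bonds broken (reactants):
  C–C: 2 × 338 = 676
  C–H: 8 × 401 = 3208
  C=C: 1 × 594 = 594
  O=O: 6 × 511 = 3066
  Σ(broken) = 7544 kJ
Bonds formed (products):
  C=O: 8 × 811 = 6488
  O–H: 8 × 453 = 3624
  Σ(formed) = 10112 kJ
ΔH = Σ(broken) − Σ(formed) = 7544 − 10112 = −2568 kJ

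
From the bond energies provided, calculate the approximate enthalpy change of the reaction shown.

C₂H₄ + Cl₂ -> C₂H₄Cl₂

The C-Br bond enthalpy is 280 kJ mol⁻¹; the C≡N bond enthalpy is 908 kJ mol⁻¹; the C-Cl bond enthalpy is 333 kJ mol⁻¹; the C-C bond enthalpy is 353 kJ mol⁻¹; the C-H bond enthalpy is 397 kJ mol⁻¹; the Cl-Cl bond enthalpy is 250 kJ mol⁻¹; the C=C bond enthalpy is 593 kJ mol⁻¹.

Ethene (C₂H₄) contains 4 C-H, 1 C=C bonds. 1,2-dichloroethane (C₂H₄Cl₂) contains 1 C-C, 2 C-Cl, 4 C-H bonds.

Bonds broken (reactants):
  C-H: 4 × 397 = 1588
  C=C: 1 × 593 = 593
  Cl-Cl: 1 × 250 = 250
  Σ(broken) = 2431 kJ
Bonds formed (products):
  C-C: 1 × 353 = 353
  C-Cl: 2 × 333 = 666
  C-H: 4 × 397 = 1588
  Σ(formed) = 2607 kJ
ΔH = Σ(broken) − Σ(formed) = 2431 − 2607 = −176 kJ

ΔH ≈ −176 kJ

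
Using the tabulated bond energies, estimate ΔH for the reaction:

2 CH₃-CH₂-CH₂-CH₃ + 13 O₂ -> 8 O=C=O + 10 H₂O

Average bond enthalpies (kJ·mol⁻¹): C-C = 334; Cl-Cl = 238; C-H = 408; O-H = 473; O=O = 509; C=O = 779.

ΔH ≈ −5143 kJ

Bonds broken (reactants):
  C-C: 6 × 334 = 2004
  C-H: 20 × 408 = 8160
  O=O: 13 × 509 = 6617
  Σ(broken) = 16781 kJ
Bonds formed (products):
  C=O: 16 × 779 = 12464
  O-H: 20 × 473 = 9460
  Σ(formed) = 21924 kJ
ΔH = Σ(broken) − Σ(formed) = 16781 − 21924 = −5143 kJ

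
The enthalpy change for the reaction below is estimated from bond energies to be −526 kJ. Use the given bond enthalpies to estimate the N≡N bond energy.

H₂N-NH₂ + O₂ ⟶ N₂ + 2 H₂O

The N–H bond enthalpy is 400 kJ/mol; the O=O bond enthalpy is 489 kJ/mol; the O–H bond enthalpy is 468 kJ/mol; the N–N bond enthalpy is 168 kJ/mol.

Let D be the N≡N bond energy.
Σ(broken) = 4×400 + 1×168 + 1×489 = 2257
Σ(formed) = 1×D + 4×468 = 1872 + D
ΔH = Σ(broken) − Σ(formed) = (2257) − (1872 + D) = +385 − D
Setting this equal to −526 kJ gives D = 911 kJ/mol.

D(N≡N) ≈ 911 kJ/mol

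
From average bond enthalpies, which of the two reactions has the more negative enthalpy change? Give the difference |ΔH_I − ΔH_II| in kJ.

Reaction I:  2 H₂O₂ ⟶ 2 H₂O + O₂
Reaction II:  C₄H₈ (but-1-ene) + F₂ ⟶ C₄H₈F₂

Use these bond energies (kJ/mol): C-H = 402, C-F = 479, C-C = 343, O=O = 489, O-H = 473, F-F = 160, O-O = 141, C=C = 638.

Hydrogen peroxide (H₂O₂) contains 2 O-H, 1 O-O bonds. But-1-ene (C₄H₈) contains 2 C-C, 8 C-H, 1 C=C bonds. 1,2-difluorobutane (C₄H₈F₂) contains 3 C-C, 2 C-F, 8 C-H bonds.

Reaction II, by 296 kJ

Reaction I:
  Bonds broken (reactants):
    O-H: 4 × 473 = 1892
    O-O: 2 × 141 = 282
    Σ(broken) = 2174 kJ
  Bonds formed (products):
    O-H: 4 × 473 = 1892
    O=O: 1 × 489 = 489
    Σ(formed) = 2381 kJ
  ΔH_I = 2174 − 2381 = −207 kJ
Reaction II:
  Bonds broken (reactants):
    C-C: 2 × 343 = 686
    C-H: 8 × 402 = 3216
    C=C: 1 × 638 = 638
    F-F: 1 × 160 = 160
    Σ(broken) = 4700 kJ
  Bonds formed (products):
    C-C: 3 × 343 = 1029
    C-F: 2 × 479 = 958
    C-H: 8 × 402 = 3216
    Σ(formed) = 5203 kJ
  ΔH_II = 4700 − 5203 = −503 kJ
ΔH_I − ΔH_II = +296 kJ, so reaction II has the more negative ΔH; |ΔH_I − ΔH_II| = 296 kJ.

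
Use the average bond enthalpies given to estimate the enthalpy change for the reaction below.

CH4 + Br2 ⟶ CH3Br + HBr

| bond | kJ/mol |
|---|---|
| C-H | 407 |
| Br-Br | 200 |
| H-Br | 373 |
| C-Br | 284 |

ΔH ≈ −50 kJ

Bonds broken (reactants):
  Br-Br: 1 × 200 = 200
  C-H: 4 × 407 = 1628
  Σ(broken) = 1828 kJ
Bonds formed (products):
  C-Br: 1 × 284 = 284
  C-H: 3 × 407 = 1221
  H-Br: 1 × 373 = 373
  Σ(formed) = 1878 kJ
ΔH = Σ(broken) − Σ(formed) = 1828 − 1878 = −50 kJ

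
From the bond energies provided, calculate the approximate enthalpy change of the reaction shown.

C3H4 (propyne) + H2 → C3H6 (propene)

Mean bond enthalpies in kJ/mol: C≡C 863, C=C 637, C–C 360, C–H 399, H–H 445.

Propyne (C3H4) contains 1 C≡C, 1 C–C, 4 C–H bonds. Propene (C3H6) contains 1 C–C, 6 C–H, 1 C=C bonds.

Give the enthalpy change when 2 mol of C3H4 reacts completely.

ΔH = −254 kJ

Bonds broken (reactants):
  C≡C: 1 × 863 = 863
  C–C: 1 × 360 = 360
  C–H: 4 × 399 = 1596
  H–H: 1 × 445 = 445
  Σ(broken) = 3264 kJ
Bonds formed (products):
  C–C: 1 × 360 = 360
  C–H: 6 × 399 = 2394
  C=C: 1 × 637 = 637
  Σ(formed) = 3391 kJ
ΔH = Σ(broken) − Σ(formed) = 3264 − 3391 = −127 kJ
For 2× the reaction as written: 2 × (−127) = −254 kJ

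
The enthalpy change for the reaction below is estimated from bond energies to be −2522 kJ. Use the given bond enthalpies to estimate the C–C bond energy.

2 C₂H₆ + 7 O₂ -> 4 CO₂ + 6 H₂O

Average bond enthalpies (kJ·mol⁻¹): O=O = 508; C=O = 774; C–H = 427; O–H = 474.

D(C–C) ≈ 339 kJ/mol

Let D be the C–C bond energy.
Σ(broken) = 2×D + 12×427 + 7×508 = 8680 + 2D
Σ(formed) = 8×774 + 12×474 = 11880
ΔH = Σ(broken) − Σ(formed) = (8680 + 2D) − (11880) = −3200 + 2D
Setting this equal to −2522 kJ gives 2D = 678, so D = 339 kJ/mol.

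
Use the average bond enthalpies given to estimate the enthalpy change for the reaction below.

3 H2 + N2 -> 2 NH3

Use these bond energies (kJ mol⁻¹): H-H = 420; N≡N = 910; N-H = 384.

ΔH ≈ −134 kJ

Bonds broken (reactants):
  H-H: 3 × 420 = 1260
  N≡N: 1 × 910 = 910
  Σ(broken) = 2170 kJ
Bonds formed (products):
  N-H: 6 × 384 = 2304
  Σ(formed) = 2304 kJ
ΔH = Σ(broken) − Σ(formed) = 2170 − 2304 = −134 kJ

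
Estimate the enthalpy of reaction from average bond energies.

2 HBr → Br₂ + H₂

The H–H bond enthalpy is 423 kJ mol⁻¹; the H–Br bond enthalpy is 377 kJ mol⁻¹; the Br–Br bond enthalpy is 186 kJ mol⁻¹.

Bonds broken (reactants):
  H–Br: 2 × 377 = 754
  Σ(broken) = 754 kJ
Bonds formed (products):
  Br–Br: 1 × 186 = 186
  H–H: 1 × 423 = 423
  Σ(formed) = 609 kJ
ΔH = Σ(broken) − Σ(formed) = 754 − 609 = +145 kJ

ΔH ≈ +145 kJ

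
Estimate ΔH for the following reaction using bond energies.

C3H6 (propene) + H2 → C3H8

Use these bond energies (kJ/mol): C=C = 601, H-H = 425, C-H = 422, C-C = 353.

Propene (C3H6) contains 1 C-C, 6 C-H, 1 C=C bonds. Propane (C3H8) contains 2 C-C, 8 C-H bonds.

Bonds broken (reactants):
  C-C: 1 × 353 = 353
  C-H: 6 × 422 = 2532
  C=C: 1 × 601 = 601
  H-H: 1 × 425 = 425
  Σ(broken) = 3911 kJ
Bonds formed (products):
  C-C: 2 × 353 = 706
  C-H: 8 × 422 = 3376
  Σ(formed) = 4082 kJ
ΔH = Σ(broken) − Σ(formed) = 3911 − 4082 = −171 kJ

ΔH ≈ −171 kJ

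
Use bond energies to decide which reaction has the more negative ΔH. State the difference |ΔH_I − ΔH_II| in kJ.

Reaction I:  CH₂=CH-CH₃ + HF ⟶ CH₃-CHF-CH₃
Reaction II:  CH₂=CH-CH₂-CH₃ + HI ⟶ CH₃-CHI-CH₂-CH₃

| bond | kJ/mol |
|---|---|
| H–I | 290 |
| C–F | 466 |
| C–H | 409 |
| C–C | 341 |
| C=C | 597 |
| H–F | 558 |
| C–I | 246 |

Reaction II, by 48 kJ

Reaction I:
  Bonds broken (reactants):
    C–C: 1 × 341 = 341
    C–H: 6 × 409 = 2454
    C=C: 1 × 597 = 597
    H–F: 1 × 558 = 558
    Σ(broken) = 3950 kJ
  Bonds formed (products):
    C–C: 2 × 341 = 682
    C–F: 1 × 466 = 466
    C–H: 7 × 409 = 2863
    Σ(formed) = 4011 kJ
  ΔH_I = 3950 − 4011 = −61 kJ
Reaction II:
  Bonds broken (reactants):
    C–C: 2 × 341 = 682
    C–H: 8 × 409 = 3272
    C=C: 1 × 597 = 597
    H–I: 1 × 290 = 290
    Σ(broken) = 4841 kJ
  Bonds formed (products):
    C–C: 3 × 341 = 1023
    C–H: 9 × 409 = 3681
    C–I: 1 × 246 = 246
    Σ(formed) = 4950 kJ
  ΔH_II = 4841 − 4950 = −109 kJ
ΔH_I − ΔH_II = +48 kJ, so reaction II has the more negative ΔH; |ΔH_I − ΔH_II| = 48 kJ.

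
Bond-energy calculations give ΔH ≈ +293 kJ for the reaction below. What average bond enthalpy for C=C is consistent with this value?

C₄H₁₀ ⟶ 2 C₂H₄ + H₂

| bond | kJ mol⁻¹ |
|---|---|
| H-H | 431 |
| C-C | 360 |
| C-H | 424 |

Let D be the C=C bond energy.
Σ(broken) = 3×360 + 10×424 = 5320
Σ(formed) = 8×424 + 2×D + 1×431 = 3823 + 2D
ΔH = Σ(broken) − Σ(formed) = (5320) − (3823 + 2D) = +1497 − 2D
Setting this equal to +293 kJ gives 2D = 1204, so D = 602 kJ/mol.

D(C=C) ≈ 602 kJ/mol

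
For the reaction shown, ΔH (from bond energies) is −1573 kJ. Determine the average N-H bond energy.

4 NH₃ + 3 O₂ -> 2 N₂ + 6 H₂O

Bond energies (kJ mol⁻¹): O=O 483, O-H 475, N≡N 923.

Let D be the N-H bond energy.
Σ(broken) = 12×D + 3×483 = 1449 + 12D
Σ(formed) = 2×923 + 12×475 = 7546
ΔH = Σ(broken) − Σ(formed) = (1449 + 12D) − (7546) = −6097 + 12D
Setting this equal to −1573 kJ gives 12D = 4524, so D = 377 kJ/mol.

D(N-H) ≈ 377 kJ/mol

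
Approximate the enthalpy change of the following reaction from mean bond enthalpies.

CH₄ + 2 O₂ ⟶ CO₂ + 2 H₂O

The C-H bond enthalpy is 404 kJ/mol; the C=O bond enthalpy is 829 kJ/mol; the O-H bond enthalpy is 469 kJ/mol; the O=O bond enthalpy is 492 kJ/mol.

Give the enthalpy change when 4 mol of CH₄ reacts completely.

Bonds broken (reactants):
  C-H: 4 × 404 = 1616
  O=O: 2 × 492 = 984
  Σ(broken) = 2600 kJ
Bonds formed (products):
  C=O: 2 × 829 = 1658
  O-H: 4 × 469 = 1876
  Σ(formed) = 3534 kJ
ΔH = Σ(broken) − Σ(formed) = 2600 − 3534 = −934 kJ
For 4× the reaction as written: 4 × (−934) = −3736 kJ

ΔH = −3736 kJ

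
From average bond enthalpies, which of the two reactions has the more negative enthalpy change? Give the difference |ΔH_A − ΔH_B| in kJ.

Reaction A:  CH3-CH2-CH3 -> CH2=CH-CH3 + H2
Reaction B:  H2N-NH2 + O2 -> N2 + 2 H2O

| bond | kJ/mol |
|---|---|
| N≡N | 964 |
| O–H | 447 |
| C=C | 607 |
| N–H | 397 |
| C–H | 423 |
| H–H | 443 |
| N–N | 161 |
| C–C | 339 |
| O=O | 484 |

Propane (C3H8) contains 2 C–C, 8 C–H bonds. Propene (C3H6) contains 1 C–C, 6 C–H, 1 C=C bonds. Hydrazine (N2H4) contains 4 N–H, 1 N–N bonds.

Reaction A:
  Bonds broken (reactants):
    C–C: 2 × 339 = 678
    C–H: 8 × 423 = 3384
    Σ(broken) = 4062 kJ
  Bonds formed (products):
    C–C: 1 × 339 = 339
    C–H: 6 × 423 = 2538
    C=C: 1 × 607 = 607
    H–H: 1 × 443 = 443
    Σ(formed) = 3927 kJ
  ΔH_A = 4062 − 3927 = +135 kJ
Reaction B:
  Bonds broken (reactants):
    N–H: 4 × 397 = 1588
    N–N: 1 × 161 = 161
    O=O: 1 × 484 = 484
    Σ(broken) = 2233 kJ
  Bonds formed (products):
    N≡N: 1 × 964 = 964
    O–H: 4 × 447 = 1788
    Σ(formed) = 2752 kJ
  ΔH_B = 2233 − 2752 = −519 kJ
ΔH_A − ΔH_B = +654 kJ, so reaction B has the more negative ΔH; |ΔH_A − ΔH_B| = 654 kJ.

Reaction B, by 654 kJ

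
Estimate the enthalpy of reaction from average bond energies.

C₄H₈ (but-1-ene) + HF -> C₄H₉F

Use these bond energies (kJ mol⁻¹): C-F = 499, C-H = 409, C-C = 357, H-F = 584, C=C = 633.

Bonds broken (reactants):
  C-C: 2 × 357 = 714
  C-H: 8 × 409 = 3272
  C=C: 1 × 633 = 633
  H-F: 1 × 584 = 584
  Σ(broken) = 5203 kJ
Bonds formed (products):
  C-C: 3 × 357 = 1071
  C-F: 1 × 499 = 499
  C-H: 9 × 409 = 3681
  Σ(formed) = 5251 kJ
ΔH = Σ(broken) − Σ(formed) = 5203 − 5251 = −48 kJ

ΔH ≈ −48 kJ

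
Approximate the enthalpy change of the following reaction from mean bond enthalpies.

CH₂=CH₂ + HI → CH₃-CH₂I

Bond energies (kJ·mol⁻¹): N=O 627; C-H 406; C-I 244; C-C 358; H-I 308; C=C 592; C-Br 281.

ΔH ≈ −108 kJ

Bonds broken (reactants):
  C-H: 4 × 406 = 1624
  C=C: 1 × 592 = 592
  H-I: 1 × 308 = 308
  Σ(broken) = 2524 kJ
Bonds formed (products):
  C-C: 1 × 358 = 358
  C-H: 5 × 406 = 2030
  C-I: 1 × 244 = 244
  Σ(formed) = 2632 kJ
ΔH = Σ(broken) − Σ(formed) = 2524 − 2632 = −108 kJ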